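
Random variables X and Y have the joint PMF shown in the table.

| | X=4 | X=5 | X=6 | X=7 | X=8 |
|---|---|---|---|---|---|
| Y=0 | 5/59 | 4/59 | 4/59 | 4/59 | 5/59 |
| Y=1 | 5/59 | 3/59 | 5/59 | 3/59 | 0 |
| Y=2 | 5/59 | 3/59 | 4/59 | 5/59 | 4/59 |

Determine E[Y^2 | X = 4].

5/3

P(X = 4) = 15/59.
Summing Y^2·P(X=x,Y=y) over the conditioning event gives 25/59.
E[Y^2 | X = 4] = (25/59) / (15/59) = 5/3.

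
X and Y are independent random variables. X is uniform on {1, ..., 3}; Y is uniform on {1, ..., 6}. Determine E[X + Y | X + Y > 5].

64/9

Outcomes with X + Y > 5: (1,5), (1,6), (2,4), (2,5), (2,6), (3,3), (3,4), (3,5), (3,6), each with probability 1/18.
E[X + Y | X + Y > 5] = (6 + 7 + 6 + 7 + 8 + 6 + 7 + 8 + 9) / 9 = 64/9.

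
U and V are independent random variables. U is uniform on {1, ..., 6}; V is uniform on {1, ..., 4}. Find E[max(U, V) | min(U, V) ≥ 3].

Outcomes with min(U, V) ≥ 3: (3,3), (3,4), (4,3), (4,4), (5,3), (5,4), (6,3), (6,4), each with probability 1/24.
E[max(U, V) | min(U, V) ≥ 3] = (3 + 4 + 4 + 4 + 5 + 5 + 6 + 6) / 8 = 37/8.

37/8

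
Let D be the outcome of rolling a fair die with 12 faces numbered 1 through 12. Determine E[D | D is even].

7

Given D is even, D is equally likely to be any of {2, 4, 6, 8, 10, 12}.
E[D | D is even] = (2 + 4 + 6 + 8 + 10 + 12) / 6 = 7.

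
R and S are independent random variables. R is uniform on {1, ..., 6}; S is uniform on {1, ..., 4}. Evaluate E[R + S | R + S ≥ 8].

26/3

Outcomes with R + S ≥ 8: (4,4), (5,3), (5,4), (6,2), (6,3), (6,4), each with probability 1/24.
E[R + S | R + S ≥ 8] = (8 + 8 + 9 + 8 + 9 + 10) / 6 = 26/3.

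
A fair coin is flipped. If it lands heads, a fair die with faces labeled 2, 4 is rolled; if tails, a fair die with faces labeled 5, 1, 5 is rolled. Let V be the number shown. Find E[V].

10/3

E[V | heads] = (2+4)/2 = 3.
E[V | tails] = (5+1+5)/3 = 11/3.
By the law of total expectation,
E[V] = (1/2)·(3) + (1/2)·(11/3) = 10/3.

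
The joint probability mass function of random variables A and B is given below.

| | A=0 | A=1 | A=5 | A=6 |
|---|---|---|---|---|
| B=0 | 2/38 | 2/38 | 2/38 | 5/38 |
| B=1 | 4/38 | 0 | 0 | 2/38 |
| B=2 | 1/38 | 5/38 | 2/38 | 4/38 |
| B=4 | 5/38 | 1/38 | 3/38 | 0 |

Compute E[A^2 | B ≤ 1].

304/17

P(B ≤ 1) = 17/38.
Σ A^2·P over the event = 0·(2/38) + 0·(4/38) + 1·(2/38) + 25·(2/38) + 36·(5/38) + 36·(2/38) = 8.
E[A^2 | B ≤ 1] = (8) / (17/38) = 304/17.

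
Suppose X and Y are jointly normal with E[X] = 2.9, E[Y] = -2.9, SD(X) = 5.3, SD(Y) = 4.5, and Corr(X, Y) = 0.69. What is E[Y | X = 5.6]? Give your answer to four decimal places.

-1.3182

For a bivariate normal, E[Y | X=x] = μ_Y + ρ·(σ_Y/σ_X)·(x − μ_X).
E[Y | X=5.6] = -2.9 + (0.69)·(4.5/5.3)·(5.6 − (2.9)) = -2.9 + (0.58585)·(2.7) = -1.3182.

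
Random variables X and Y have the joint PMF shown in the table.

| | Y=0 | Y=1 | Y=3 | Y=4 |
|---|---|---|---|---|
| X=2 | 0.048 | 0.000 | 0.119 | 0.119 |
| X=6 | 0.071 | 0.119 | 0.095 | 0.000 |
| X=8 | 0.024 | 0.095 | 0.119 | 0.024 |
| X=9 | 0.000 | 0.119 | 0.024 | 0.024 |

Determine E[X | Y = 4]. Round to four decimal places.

3.8683

P(Y = 4) = 0.167.
Σ X·P over the event = 2·(0.119) + 8·(0.024) + 9·(0.024) = 0.646.
E[X | Y = 4] = (0.646) / (0.167) = 3.8683.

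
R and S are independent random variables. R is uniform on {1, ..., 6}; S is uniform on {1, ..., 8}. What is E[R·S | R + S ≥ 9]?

79/3

P(R + S ≥ 9) = 7/16.
Summing RS·P(x,y) over outcomes with R + S ≥ 9 gives 553/48.
E[R·S | R + S ≥ 9] = (553/48) / (7/16) = 79/3.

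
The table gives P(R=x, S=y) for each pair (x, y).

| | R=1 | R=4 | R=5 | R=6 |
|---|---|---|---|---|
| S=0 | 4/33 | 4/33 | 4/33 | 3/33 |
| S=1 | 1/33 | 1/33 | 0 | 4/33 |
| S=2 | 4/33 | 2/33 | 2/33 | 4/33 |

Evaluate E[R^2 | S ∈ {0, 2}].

P(S ∈ {0, 2}) = 9/11.
Σ R^2·P over the event = 1·(4/33) + 1·(4/33) + 16·(4/33) + 16·(2/33) + 25·(4/33) + 25·(2/33) + 36·(3/33) + 36·(4/33) = 46/3.
E[R^2 | S ∈ {0, 2}] = (46/3) / (9/11) = 506/27.

506/27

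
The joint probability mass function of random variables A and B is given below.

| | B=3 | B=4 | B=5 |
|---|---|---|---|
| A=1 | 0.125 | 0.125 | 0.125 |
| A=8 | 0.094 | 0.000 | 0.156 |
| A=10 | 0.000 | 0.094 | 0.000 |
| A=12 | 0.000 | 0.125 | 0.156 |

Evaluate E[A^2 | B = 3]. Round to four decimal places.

P(B = 3) = 0.219.
Σ A^2·P over the event = 1·(0.125) + 64·(0.094) = 6.141.
E[A^2 | B = 3] = (6.141) / (0.219) = 28.0411.

28.0411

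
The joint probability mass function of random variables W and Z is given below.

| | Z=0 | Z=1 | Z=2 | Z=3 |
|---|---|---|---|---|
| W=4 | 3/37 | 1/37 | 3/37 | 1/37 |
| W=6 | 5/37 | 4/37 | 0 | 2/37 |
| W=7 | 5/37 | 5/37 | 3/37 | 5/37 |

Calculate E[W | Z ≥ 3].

P(Z ≥ 3) = 8/37.
Σ W·P over the event = 4·(1/37) + 6·(2/37) + 7·(5/37) = 51/37.
E[W | Z ≥ 3] = (51/37) / (8/37) = 51/8.

51/8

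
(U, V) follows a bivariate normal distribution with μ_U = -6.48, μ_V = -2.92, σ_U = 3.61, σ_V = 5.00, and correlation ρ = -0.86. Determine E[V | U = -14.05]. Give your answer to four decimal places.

The regression of V on U has slope ρ·σ_V/σ_U and passes through (μ_U, μ_V).
E[V | U=-14.05] = -2.92 + (-0.86)·(5.00/3.61)·(-14.05 − (-6.48)) = -2.92 + (-1.19114)·(-7.57) = 6.0969.

6.0969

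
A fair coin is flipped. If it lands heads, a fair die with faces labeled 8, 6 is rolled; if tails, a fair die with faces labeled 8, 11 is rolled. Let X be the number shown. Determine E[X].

33/4

E[X | heads] = (8+6)/2 = 7.
E[X | tails] = (8+11)/2 = 19/2.
E[X] = (1/2)·(7) + (1/2)·(19/2) = 33/4.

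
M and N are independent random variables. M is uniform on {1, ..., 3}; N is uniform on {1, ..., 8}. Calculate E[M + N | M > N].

Outcomes with M > N: (2,1), (3,1), (3,2), each with probability 1/24.
E[M + N | M > N] = (3 + 4 + 5) / 3 = 4.

4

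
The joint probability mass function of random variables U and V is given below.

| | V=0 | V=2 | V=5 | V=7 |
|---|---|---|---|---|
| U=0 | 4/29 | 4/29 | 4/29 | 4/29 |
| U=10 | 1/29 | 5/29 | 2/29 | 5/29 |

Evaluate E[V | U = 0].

7/2

P(U = 0) = 16/29.
Σ V·P over the event = 0·(4/29) + 2·(4/29) + 5·(4/29) + 7·(4/29) = 56/29.
E[V | U = 0] = (56/29) / (16/29) = 7/2.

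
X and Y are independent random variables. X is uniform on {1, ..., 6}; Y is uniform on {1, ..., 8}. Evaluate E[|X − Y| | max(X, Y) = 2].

Outcomes with max(X, Y) = 2: (1,2), (2,1), (2,2), each with probability 1/48.
E[|X − Y| | max(X, Y) = 2] = (1 + 1 + 0) / 3 = 2/3.

2/3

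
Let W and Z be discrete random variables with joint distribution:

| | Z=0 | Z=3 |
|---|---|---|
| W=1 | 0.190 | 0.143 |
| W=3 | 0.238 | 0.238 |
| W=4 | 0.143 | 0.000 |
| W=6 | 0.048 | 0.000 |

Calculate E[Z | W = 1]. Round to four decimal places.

1.2883

P(W = 1) = 0.333.
Summing Z·P(W=x,Z=y) over the conditioning event gives 0.429.
E[Z | W = 1] = (0.429) / (0.333) = 1.2883.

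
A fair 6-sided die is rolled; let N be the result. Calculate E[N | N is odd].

Given N is odd, N is equally likely to be any of {1, 3, 5}.
E[N | N is odd] = (1 + 3 + 5) / 3 = 3.

3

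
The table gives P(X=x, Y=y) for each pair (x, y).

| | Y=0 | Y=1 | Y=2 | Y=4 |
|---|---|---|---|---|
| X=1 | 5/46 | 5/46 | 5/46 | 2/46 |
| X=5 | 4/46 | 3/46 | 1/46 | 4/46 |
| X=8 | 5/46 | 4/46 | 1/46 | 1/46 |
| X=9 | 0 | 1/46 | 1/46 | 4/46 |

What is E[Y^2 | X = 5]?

P(X = 5) = 6/23.
Σ Y^2·P over the event = 0·(4/46) + 1·(3/46) + 4·(1/46) + 16·(4/46) = 71/46.
E[Y^2 | X = 5] = (71/46) / (6/23) = 71/12.

71/12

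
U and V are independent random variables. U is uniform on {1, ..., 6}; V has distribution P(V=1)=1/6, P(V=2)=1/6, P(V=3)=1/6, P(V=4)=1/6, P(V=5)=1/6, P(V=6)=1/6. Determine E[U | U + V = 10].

5

P(U + V = 10) = 1/12.
Summing U·P(x,y) over outcomes with U + V = 10 gives 5/12.
E[U | U + V = 10] = (5/12) / (1/12) = 5.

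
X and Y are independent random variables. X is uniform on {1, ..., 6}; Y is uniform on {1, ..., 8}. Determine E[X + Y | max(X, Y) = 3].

24/5

Outcomes with max(X, Y) = 3: (1,3), (2,3), (3,1), (3,2), (3,3), each with probability 1/48.
E[X + Y | max(X, Y) = 3] = (4 + 5 + 4 + 5 + 6) / 5 = 24/5.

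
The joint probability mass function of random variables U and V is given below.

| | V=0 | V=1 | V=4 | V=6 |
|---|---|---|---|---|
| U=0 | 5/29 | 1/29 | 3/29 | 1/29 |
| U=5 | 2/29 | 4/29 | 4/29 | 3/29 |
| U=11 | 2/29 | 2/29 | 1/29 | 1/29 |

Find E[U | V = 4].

P(V = 4) = 8/29.
Σ U·P over the event = 0·(3/29) + 5·(4/29) + 11·(1/29) = 31/29.
E[U | V = 4] = (31/29) / (8/29) = 31/8.

31/8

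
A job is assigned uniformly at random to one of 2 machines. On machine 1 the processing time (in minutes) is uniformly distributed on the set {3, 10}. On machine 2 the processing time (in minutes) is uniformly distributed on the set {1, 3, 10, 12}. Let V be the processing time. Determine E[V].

E[V | machine 1] = (3+10)/2 = 13/2.
E[V | machine 2] = (1+3+10+12)/4 = 13/2.
By the law of total expectation,
E[V] = (1/2)·(13/2) + (1/2)·(13/2) = 13/2.

13/2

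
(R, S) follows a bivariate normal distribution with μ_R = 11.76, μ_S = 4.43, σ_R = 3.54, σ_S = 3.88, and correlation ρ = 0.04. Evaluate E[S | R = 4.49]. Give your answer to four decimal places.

The regression of S on R has slope ρ·σ_S/σ_R and passes through (μ_R, μ_S).
E[S | R=4.49] = 4.43 + (0.04)·(3.88/3.54)·(4.49 − (11.76)) = 4.43 + (0.043842)·(-7.27) = 4.1113.

4.1113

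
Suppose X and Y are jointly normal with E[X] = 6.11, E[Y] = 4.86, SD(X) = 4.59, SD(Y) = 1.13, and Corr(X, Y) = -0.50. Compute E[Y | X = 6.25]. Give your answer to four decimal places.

The regression of Y on X has slope ρ·σ_Y/σ_X and passes through (μ_X, μ_Y).
E[Y | X=6.25] = 4.86 + (-0.50)·(1.13/4.59)·(6.25 − (6.11)) = 4.86 + (-0.12309)·(0.14) = 4.8428.

4.8428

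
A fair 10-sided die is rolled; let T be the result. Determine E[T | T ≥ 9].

19/2

Given T ≥ 9, T is equally likely to be any of {9, 10}.
E[T | T ≥ 9] = (9 + 10) / 2 = 19/2.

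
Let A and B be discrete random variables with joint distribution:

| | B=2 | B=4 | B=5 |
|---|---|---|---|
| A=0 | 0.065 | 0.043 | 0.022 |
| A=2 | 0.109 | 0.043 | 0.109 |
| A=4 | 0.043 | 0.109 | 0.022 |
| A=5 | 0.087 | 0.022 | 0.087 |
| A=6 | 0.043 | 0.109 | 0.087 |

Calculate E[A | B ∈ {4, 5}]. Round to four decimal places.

P(B ∈ {4, 5}) = 0.653.
Summing A·P(A=x,B=y) over the conditioning event gives 2.549.
E[A | B ∈ {4, 5}] = (2.549) / (0.653) = 3.9035.

3.9035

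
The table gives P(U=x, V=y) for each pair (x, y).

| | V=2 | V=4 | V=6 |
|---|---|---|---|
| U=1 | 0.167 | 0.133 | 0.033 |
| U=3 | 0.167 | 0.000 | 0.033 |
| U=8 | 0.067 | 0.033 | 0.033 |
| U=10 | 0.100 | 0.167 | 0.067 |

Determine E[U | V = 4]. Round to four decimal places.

P(V = 4) = 0.333.
Σ U·P over the event = 1·(0.133) + 8·(0.033) + 10·(0.167) = 2.067.
E[U | V = 4] = (2.067) / (0.333) = 6.2072.

6.2072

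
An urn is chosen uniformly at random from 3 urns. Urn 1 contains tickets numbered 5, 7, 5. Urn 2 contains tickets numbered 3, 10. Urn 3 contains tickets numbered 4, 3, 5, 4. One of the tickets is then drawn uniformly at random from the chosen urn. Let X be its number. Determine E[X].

E[X | urn 1] = (5+7+5)/3 = 17/3.
E[X | urn 2] = (3+10)/2 = 13/2.
E[X | urn 3] = (4+3+5+4)/4 = 4.
E[X] = (1/3)·(17/3) + (1/3)·(13/2) + (1/3)·(4) = 97/18.

97/18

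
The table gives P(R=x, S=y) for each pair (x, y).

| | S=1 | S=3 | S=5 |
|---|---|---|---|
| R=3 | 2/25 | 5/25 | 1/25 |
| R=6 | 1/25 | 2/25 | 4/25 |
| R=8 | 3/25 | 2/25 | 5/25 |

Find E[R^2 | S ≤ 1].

P(S ≤ 1) = 6/25.
Σ R^2·P over the event = 9·(2/25) + 36·(1/25) + 64·(3/25) = 246/25.
E[R^2 | S ≤ 1] = (246/25) / (6/25) = 41.

41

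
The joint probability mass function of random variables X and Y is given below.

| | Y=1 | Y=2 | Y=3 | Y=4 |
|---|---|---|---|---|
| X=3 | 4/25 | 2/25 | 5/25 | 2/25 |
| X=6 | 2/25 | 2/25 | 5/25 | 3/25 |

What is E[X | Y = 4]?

P(Y = 4) = 1/5.
Σ X·P over the event = 3·(2/25) + 6·(3/25) = 24/25.
E[X | Y = 4] = (24/25) / (1/5) = 24/5.

24/5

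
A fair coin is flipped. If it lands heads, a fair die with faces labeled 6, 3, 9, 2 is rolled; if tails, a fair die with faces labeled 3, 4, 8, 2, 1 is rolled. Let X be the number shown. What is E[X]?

E[X | heads] = (6+3+9+2)/4 = 5.
E[X | tails] = (3+4+8+2+1)/5 = 18/5.
By the law of total expectation,
E[X] = (1/2)·(5) + (1/2)·(18/5) = 43/10.

43/10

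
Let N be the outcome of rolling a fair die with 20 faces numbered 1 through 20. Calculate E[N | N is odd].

10

Given N is odd, N is equally likely to be any of {1, 3, 5, 7, 9, 11, 13, 15, 17, 19}.
E[N | N is odd] = (1 + 3 + 5 + 7 + 9 + 11 + 13 + 15 + 17 + 19) / 10 = 10.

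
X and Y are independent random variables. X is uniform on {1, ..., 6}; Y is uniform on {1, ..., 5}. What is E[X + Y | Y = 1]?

Outcomes with Y = 1: (1,1), (2,1), (3,1), (4,1), (5,1), (6,1), each with probability 1/30.
E[X + Y | Y = 1] = (2 + 3 + 4 + 5 + 6 + 7) / 6 = 9/2.

9/2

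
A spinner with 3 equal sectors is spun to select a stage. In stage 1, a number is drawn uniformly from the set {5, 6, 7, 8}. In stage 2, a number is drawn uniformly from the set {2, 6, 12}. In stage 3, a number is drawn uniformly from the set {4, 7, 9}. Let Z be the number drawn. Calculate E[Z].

E[Z | stage 1] = (5+6+7+8)/4 = 13/2.
E[Z | stage 2] = (2+6+12)/3 = 20/3.
E[Z | stage 3] = (4+7+9)/3 = 20/3.
E[Z] = (1/3)·(13/2) + (1/3)·(20/3) + (1/3)·(20/3) = 119/18.

119/18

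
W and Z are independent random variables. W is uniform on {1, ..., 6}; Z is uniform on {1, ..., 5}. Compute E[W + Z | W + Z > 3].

187/27

P(W + Z > 3) = 9/10.
Summing (W+Z)·P(x,y) over outcomes with W + Z > 3 gives 187/30.
E[W + Z | W + Z > 3] = (187/30) / (9/10) = 187/27.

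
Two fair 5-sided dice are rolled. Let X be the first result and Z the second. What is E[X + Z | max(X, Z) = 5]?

70/9

P(max(X, Z) = 5) = 9/25.
Summing (X+Z)·P(x,y) over outcomes with max(X, Z) = 5 gives 14/5.
E[X + Z | max(X, Z) = 5] = (14/5) / (9/25) = 70/9.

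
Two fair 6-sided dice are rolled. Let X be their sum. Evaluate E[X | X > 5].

P(X > 5) = 13/18.
Σ over the event: 6·5/36 + 7·1/6 + 8·5/36 + 9·1/9 + 10·1/12 + 11·1/18 + 12·1/36 = 53/9.
E[X | X > 5] = (53/9) / (13/18) = 106/13.

106/13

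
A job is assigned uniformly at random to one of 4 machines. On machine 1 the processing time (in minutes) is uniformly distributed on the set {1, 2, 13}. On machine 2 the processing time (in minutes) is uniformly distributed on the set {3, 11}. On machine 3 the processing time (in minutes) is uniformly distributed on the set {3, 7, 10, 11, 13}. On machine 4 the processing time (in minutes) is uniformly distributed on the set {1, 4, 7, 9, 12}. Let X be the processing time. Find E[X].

104/15

E[X | machine 1] = (1+2+13)/3 = 16/3.
E[X | machine 2] = (3+11)/2 = 7.
E[X | machine 3] = (3+7+10+11+13)/5 = 44/5.
E[X | machine 4] = (1+4+7+9+12)/5 = 33/5.
By the law of total expectation,
E[X] = (1/4)·(16/3) + (1/4)·(7) + (1/4)·(44/5) + (1/4)·(33/5) = 104/15.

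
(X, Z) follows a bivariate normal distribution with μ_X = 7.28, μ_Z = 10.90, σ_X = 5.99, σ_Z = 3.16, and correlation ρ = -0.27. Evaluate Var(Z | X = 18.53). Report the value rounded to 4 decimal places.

Var(Z | X=x) = (1 − ρ²)·σ_Z².
Var(Z | X=18.53) = (3.16)²·(1 − (-0.27)²) = 9.9856·0.9271 = 9.2576.

9.2576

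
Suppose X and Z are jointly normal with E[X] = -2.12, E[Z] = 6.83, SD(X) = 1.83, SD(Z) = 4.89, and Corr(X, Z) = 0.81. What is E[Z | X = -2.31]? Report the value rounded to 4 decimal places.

6.4188

For a bivariate normal, E[Z | X=x] = μ_Z + ρ·(σ_Z/σ_X)·(x − μ_X).
E[Z | X=-2.31] = 6.83 + (0.81)·(4.89/1.83)·(-2.31 − (-2.12)) = 6.83 + (2.1644)·(-0.19) = 6.4188.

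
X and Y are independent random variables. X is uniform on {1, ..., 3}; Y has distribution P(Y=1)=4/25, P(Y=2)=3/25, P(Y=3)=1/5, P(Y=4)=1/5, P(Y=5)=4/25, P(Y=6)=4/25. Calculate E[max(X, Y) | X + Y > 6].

132/25

P(X + Y > 6) = 1/3.
Summing max(X,Y)·P(x,y) over outcomes with X + Y > 6 gives 44/25.
E[max(X, Y) | X + Y > 6] = (44/25) / (1/3) = 132/25.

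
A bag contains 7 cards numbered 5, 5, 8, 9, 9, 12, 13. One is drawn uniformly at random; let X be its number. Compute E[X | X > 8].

43/4

P(X > 8) = 4/7.
Σ over the event: 9·2/7 + 12·1/7 + 13·1/7 = 43/7.
E[X | X > 8] = (43/7) / (4/7) = 43/4.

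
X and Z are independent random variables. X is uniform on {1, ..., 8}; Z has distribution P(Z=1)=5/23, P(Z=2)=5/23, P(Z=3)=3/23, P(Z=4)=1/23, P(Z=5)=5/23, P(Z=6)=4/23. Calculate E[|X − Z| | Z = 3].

9/4

P(Z = 3) = 3/23.
Summing |X−Z|·P(x,y) over outcomes with Z = 3 gives 27/92.
E[|X − Z| | Z = 3] = (27/92) / (3/23) = 9/4.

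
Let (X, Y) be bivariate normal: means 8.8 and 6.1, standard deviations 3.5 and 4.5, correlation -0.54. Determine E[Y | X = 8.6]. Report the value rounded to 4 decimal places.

The regression of Y on X has slope ρ·σ_Y/σ_X and passes through (μ_X, μ_Y).
E[Y | X=8.6] = 6.1 + (-0.54)·(4.5/3.5)·(8.6 − (8.8)) = 6.1 + (-0.69429)·(-0.2) = 6.2389.

6.2389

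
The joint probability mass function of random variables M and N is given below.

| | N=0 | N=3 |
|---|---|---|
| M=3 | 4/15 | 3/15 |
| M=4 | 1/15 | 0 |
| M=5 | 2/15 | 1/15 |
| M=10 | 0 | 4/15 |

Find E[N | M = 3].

9/7

P(M = 3) = 7/15.
Σ N·P over the event = 0·(4/15) + 3·(3/15) = 3/5.
E[N | M = 3] = (3/5) / (7/15) = 9/7.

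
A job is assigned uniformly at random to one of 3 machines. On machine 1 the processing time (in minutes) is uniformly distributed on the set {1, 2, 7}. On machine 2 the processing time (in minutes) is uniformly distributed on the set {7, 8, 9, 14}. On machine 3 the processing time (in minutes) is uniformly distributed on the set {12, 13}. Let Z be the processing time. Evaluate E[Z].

E[Z | machine 1] = (1+2+7)/3 = 10/3.
E[Z | machine 2] = (7+8+9+14)/4 = 19/2.
E[Z | machine 3] = (12+13)/2 = 25/2.
E[Z] = (1/3)·(10/3) + (1/3)·(19/2) + (1/3)·(25/2) = 76/9.

76/9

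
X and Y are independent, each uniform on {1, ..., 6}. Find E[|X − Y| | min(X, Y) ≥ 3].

5/4

P(min(X, Y) ≥ 3) = 4/9.
Summing |X−Y|·P(x,y) over outcomes with min(X, Y) ≥ 3 gives 5/9.
E[|X − Y| | min(X, Y) ≥ 3] = (5/9) / (4/9) = 5/4.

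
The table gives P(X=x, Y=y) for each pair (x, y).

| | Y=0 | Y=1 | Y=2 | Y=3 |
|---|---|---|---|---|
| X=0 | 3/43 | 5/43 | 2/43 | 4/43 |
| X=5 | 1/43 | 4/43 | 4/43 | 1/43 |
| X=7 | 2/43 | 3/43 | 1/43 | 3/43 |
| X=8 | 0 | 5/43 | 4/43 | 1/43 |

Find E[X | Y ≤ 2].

159/34

P(Y ≤ 2) = 34/43.
Summing X·P(X=x,Y=y) over the conditioning event gives 159/43.
E[X | Y ≤ 2] = (159/43) / (34/43) = 159/34.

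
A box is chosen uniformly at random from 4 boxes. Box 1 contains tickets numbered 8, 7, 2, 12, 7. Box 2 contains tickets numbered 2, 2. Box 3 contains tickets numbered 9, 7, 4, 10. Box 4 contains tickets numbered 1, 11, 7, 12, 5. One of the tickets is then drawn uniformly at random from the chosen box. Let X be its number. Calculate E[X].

239/40

E[X | box 1] = (8+7+2+12+7)/5 = 36/5.
E[X | box 2] = (2+2)/2 = 2.
E[X | box 3] = (9+7+4+10)/4 = 15/2.
E[X | box 4] = (1+11+7+12+5)/5 = 36/5.
By the law of total expectation,
E[X] = (1/4)·(36/5) + (1/4)·(2) + (1/4)·(15/2) + (1/4)·(36/5) = 239/40.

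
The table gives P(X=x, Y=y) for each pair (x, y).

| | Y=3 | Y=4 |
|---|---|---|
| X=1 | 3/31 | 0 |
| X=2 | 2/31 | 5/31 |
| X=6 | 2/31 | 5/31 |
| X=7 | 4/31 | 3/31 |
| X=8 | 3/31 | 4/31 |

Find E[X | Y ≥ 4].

93/17

P(Y ≥ 4) = 17/31.
Σ X·P over the event = 2·(5/31) + 6·(5/31) + 7·(3/31) + 8·(4/31) = 3.
E[X | Y ≥ 4] = (3) / (17/31) = 93/17.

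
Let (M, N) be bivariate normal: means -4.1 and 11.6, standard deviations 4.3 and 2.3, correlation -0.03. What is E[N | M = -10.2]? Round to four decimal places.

11.6979

E[N | M=x] = μ_N + ρ(σ_N/σ_M)(x − μ_M) for jointly normal variables.
E[N | M=-10.2] = 11.6 + (-0.03)·(2.3/4.3)·(-10.2 − (-4.1)) = 11.6 + (-0.016047)·(-6.1) = 11.6979.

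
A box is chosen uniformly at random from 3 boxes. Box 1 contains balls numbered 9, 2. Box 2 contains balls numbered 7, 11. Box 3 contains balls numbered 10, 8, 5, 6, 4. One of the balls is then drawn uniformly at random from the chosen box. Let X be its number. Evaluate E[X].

211/30

E[X | box 1] = (9+2)/2 = 11/2.
E[X | box 2] = (7+11)/2 = 9.
E[X | box 3] = (10+8+5+6+4)/5 = 33/5.
By the law of total expectation,
E[X] = (1/3)·(11/2) + (1/3)·(9) + (1/3)·(33/5) = 211/30.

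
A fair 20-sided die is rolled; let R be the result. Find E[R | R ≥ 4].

12

P(R ≥ 4) = 17/20.
E[R | R ≥ 4] = (51/5) / (17/20) = 12.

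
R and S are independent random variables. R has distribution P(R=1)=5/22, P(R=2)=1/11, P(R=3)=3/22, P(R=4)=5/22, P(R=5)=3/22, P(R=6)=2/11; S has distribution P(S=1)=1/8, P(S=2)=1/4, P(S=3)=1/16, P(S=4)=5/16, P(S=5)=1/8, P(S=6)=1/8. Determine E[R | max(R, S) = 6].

49/10

P(max(R, S) = 6) = 25/88.
Summing R·P(x,y) over outcomes with max(R, S) = 6 gives 245/176.
E[R | max(R, S) = 6] = (245/176) / (25/88) = 49/10.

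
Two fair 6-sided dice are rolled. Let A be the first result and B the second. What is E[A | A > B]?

14/3

P(A > B) = 5/12.
Summing A·P(x,y) over outcomes with A > B gives 35/18.
E[A | A > B] = (35/18) / (5/12) = 14/3.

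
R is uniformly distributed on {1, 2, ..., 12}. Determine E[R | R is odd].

Given R is odd, R is equally likely to be any of {1, 3, 5, 7, 9, 11}.
E[R | R is odd] = (1 + 3 + 5 + 7 + 9 + 11) / 6 = 6.

6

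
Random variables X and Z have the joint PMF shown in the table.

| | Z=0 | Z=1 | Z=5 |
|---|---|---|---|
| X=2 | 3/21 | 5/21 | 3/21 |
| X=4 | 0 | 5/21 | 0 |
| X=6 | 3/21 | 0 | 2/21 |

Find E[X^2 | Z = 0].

P(Z = 0) = 2/7.
Σ X^2·P over the event = 4·(3/21) + 36·(3/21) = 40/7.
E[X^2 | Z = 0] = (40/7) / (2/7) = 20.

20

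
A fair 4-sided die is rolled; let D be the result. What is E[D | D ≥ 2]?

3

Given D ≥ 2, D is equally likely to be any of {2, 3, 4}.
E[D | D ≥ 2] = (2 + 3 + 4) / 3 = 3.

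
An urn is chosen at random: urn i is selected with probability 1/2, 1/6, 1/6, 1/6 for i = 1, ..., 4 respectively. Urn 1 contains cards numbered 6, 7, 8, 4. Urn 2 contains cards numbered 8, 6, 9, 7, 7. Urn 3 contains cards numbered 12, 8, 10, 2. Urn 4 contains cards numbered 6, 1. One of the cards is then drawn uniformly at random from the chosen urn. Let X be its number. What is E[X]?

E[X | urn 1] = (6+7+8+4)/4 = 25/4.
E[X | urn 2] = (8+6+9+7+7)/5 = 37/5.
E[X | urn 3] = (12+8+10+2)/4 = 8.
E[X | urn 4] = (6+1)/2 = 7/2.
By the law of total expectation,
E[X] = (1/2)·(25/4) + (1/6)·(37/5) + (1/6)·(8) + (1/6)·(7/2) = 251/40.

251/40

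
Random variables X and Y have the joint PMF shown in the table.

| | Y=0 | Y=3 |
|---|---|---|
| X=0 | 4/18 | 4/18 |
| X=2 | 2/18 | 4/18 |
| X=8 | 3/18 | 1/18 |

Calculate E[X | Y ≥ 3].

16/9

P(Y ≥ 3) = 1/2.
Σ X·P over the event = 0·(4/18) + 2·(4/18) + 8·(1/18) = 8/9.
E[X | Y ≥ 3] = (8/9) / (1/2) = 16/9.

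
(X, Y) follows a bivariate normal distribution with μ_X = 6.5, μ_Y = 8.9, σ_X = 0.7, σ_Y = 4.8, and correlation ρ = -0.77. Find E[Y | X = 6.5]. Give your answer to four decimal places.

For a bivariate normal, E[Y | X=x] = μ_Y + ρ·(σ_Y/σ_X)·(x − μ_X).
E[Y | X=6.5] = 8.9 + (-0.77)·(4.8/0.7)·(6.5 − (6.5)) = 8.9 + (-5.28)·(0) = 8.9000.

8.9000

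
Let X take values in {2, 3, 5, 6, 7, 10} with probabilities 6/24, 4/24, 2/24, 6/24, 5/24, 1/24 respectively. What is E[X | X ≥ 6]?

27/4

P(X ≥ 6) = 1/2.
Σ over the event: 6·1/4 + 7·5/24 + 10·1/24 = 27/8.
E[X | X ≥ 6] = (27/8) / (1/2) = 27/4.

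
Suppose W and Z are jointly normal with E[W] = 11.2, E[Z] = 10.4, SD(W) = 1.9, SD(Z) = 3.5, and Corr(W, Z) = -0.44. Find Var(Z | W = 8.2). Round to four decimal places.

9.8784

For a bivariate normal, Var(Z | W=x) = σ_Z²(1 − ρ²).
Var(Z | W=8.2) = (3.5)²·(1 − (-0.44)²) = 12.25·0.8064 = 9.8784.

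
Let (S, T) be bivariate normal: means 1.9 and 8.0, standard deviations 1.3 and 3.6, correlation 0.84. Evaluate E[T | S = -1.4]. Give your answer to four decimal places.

0.3237

E[T | S=x] = μ_T + ρ(σ_T/σ_S)(x − μ_S) for jointly normal variables.
E[T | S=-1.4] = 8.0 + (0.84)·(3.6/1.3)·(-1.4 − (1.9)) = 8.0 + (2.32615)·(-3.3) = 0.3237.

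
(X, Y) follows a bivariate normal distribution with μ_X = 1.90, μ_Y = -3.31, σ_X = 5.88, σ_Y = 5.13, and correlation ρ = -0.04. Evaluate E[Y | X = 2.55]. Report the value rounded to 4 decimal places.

The regression of Y on X has slope ρ·σ_Y/σ_X and passes through (μ_X, μ_Y).
E[Y | X=2.55] = -3.31 + (-0.04)·(5.13/5.88)·(2.55 − (1.90)) = -3.31 + (-0.034898)·(0.65) = -3.3327.

-3.3327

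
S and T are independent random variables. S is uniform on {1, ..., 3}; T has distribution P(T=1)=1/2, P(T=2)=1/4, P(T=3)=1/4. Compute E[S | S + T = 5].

P(S + T = 5) = 1/6.
Summing S·P(x,y) over outcomes with S + T = 5 gives 5/12.
E[S | S + T = 5] = (5/12) / (1/6) = 5/2.

5/2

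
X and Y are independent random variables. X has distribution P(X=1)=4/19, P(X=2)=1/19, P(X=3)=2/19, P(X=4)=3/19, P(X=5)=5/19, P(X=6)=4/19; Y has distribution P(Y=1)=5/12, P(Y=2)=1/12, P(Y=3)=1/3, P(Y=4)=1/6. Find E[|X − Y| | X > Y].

P(X > Y) = 155/228.
Summing |X−Y|·P(x,y) over outcomes with X > Y gives 145/76.
E[|X − Y| | X > Y] = (145/76) / (155/228) = 87/31.

87/31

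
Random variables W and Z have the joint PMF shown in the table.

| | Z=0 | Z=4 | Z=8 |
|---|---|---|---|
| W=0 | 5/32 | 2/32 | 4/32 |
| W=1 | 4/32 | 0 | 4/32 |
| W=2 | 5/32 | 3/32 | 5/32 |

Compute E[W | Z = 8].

14/13

P(Z = 8) = 13/32.
Summing W·P(W=x,Z=y) over the conditioning event gives 7/16.
E[W | Z = 8] = (7/16) / (13/32) = 14/13.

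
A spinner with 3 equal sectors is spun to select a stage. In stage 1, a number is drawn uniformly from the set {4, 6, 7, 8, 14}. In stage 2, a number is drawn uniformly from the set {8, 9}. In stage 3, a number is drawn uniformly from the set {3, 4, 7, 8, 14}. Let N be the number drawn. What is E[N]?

E[N | stage 1] = (4+6+7+8+14)/5 = 39/5.
E[N | stage 2] = (8+9)/2 = 17/2.
E[N | stage 3] = (3+4+7+8+14)/5 = 36/5.
By the law of total expectation,
E[N] = (1/3)·(39/5) + (1/3)·(17/2) + (1/3)·(36/5) = 47/6.

47/6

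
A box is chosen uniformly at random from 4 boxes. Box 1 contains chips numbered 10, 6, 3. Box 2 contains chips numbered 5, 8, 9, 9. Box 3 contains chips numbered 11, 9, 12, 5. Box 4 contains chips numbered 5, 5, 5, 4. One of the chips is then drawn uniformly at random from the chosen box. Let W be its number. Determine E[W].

E[W | box 1] = (10+6+3)/3 = 19/3.
E[W | box 2] = (5+8+9+9)/4 = 31/4.
E[W | box 3] = (11+9+12+5)/4 = 37/4.
E[W | box 4] = (5+5+5+4)/4 = 19/4.
By the law of total expectation,
E[W] = (1/4)·(19/3) + (1/4)·(31/4) + (1/4)·(37/4) + (1/4)·(19/4) = 337/48.

337/48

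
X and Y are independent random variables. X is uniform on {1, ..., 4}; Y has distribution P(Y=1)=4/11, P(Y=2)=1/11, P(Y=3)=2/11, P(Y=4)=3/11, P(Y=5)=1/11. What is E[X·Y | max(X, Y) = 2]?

P(max(X, Y) = 2) = 3/22.
Summing XY·P(x,y) over outcomes with max(X, Y) = 2 gives 7/22.
E[X·Y | max(X, Y) = 2] = (7/22) / (3/22) = 7/3.

7/3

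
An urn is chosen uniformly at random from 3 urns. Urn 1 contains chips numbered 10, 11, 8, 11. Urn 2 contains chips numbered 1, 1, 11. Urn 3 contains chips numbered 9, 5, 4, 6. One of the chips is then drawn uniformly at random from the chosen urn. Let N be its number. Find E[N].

61/9

E[N | urn 1] = (10+11+8+11)/4 = 10.
E[N | urn 2] = (1+1+11)/3 = 13/3.
E[N | urn 3] = (9+5+4+6)/4 = 6.
By the law of total expectation,
E[N] = (1/3)·(10) + (1/3)·(13/3) + (1/3)·(6) = 61/9.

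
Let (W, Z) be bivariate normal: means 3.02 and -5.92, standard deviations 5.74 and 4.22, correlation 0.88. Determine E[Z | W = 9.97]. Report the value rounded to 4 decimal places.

-1.4236

For a bivariate normal, E[Z | W=x] = μ_Z + ρ·(σ_Z/σ_W)·(x − μ_W).
E[Z | W=9.97] = -5.92 + (0.88)·(4.22/5.74)·(9.97 − (3.02)) = -5.92 + (0.64697)·(6.95) = -1.4236.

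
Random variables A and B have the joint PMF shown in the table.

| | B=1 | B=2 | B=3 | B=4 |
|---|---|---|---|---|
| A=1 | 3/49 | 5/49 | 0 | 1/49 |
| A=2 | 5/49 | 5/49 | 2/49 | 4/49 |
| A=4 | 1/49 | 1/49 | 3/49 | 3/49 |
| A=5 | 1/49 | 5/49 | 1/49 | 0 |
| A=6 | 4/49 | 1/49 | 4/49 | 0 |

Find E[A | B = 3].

9/2

P(B = 3) = 10/49.
Σ A·P over the event = 2·(2/49) + 4·(3/49) + 5·(1/49) + 6·(4/49) = 45/49.
E[A | B = 3] = (45/49) / (10/49) = 9/2.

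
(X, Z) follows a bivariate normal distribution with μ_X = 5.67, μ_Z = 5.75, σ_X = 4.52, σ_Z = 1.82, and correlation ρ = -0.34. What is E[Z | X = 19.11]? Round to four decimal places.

3.9100

E[Z | X=x] = μ_Z + ρ(σ_Z/σ_X)(x − μ_X) for jointly normal variables.
E[Z | X=19.11] = 5.75 + (-0.34)·(1.82/4.52)·(19.11 − (5.67)) = 5.75 + (-0.136903)·(13.44) = 3.9100.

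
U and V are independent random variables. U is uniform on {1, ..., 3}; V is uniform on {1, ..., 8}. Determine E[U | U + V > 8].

Outcomes with U + V > 8: (1,8), (2,7), (2,8), (3,6), (3,7), (3,8), each with probability 1/24.
E[U | U + V > 8] = (1 + 2 + 2 + 3 + 3 + 3) / 6 = 7/3.

7/3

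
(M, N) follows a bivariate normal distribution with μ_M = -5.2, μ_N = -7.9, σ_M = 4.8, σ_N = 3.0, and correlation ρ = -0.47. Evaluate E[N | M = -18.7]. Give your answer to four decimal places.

The regression of N on M has slope ρ·σ_N/σ_M and passes through (μ_M, μ_N).
E[N | M=-18.7] = -7.9 + (-0.47)·(3.0/4.8)·(-18.7 − (-5.2)) = -7.9 + (-0.29375)·(-13.5) = -3.9344.

-3.9344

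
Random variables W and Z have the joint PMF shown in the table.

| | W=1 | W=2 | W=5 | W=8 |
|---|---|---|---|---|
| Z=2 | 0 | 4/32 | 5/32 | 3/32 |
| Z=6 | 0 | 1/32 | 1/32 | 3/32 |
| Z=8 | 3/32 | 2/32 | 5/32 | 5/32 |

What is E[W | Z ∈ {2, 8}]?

43/9

P(Z ∈ {2, 8}) = 27/32.
Σ W·P over the event = 1·(3/32) + 2·(4/32) + 2·(2/32) + 5·(5/32) + 5·(5/32) + 8·(3/32) + 8·(5/32) = 129/32.
E[W | Z ∈ {2, 8}] = (129/32) / (27/32) = 43/9.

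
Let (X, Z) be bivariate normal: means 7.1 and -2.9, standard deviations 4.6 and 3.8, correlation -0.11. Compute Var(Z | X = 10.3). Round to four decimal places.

14.2653

The conditional variance in a bivariate normal is σ_Z²(1 − ρ²), independent of x.
Var(Z | X=10.3) = (3.8)²·(1 − (-0.11)²) = 14.44·0.9879 = 14.2653.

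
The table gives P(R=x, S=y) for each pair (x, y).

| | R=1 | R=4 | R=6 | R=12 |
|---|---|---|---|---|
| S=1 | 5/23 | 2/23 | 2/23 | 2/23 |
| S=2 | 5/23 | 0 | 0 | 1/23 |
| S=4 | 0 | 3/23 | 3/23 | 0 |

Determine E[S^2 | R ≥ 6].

7

P(R ≥ 6) = 8/23.
Summing S^2·P(R=x,S=y) over the conditioning event gives 56/23.
E[S^2 | R ≥ 6] = (56/23) / (8/23) = 7.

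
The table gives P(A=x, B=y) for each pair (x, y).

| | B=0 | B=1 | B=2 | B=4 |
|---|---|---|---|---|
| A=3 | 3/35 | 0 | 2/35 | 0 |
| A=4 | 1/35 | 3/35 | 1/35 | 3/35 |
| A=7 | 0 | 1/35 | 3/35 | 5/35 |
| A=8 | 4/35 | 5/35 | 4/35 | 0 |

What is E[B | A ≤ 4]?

P(A ≤ 4) = 13/35.
Σ B·P over the event = 0·(3/35) + 2·(2/35) + 0·(1/35) + 1·(3/35) + 2·(1/35) + 4·(3/35) = 3/5.
E[B | A ≤ 4] = (3/5) / (13/35) = 21/13.

21/13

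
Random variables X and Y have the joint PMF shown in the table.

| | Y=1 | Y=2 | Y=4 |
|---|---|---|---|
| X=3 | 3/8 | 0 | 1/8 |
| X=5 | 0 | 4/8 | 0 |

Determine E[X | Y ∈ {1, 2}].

P(Y ∈ {1, 2}) = 7/8.
Summing X·P(X=x,Y=y) over the conditioning event gives 29/8.
E[X | Y ∈ {1, 2}] = (29/8) / (7/8) = 29/7.

29/7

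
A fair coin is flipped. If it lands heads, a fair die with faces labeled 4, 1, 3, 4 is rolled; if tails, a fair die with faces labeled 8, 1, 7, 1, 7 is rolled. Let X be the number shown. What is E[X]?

39/10

E[X | heads] = (4+1+3+4)/4 = 3.
E[X | tails] = (8+1+7+1+7)/5 = 24/5.
E[X] = (1/2)·(3) + (1/2)·(24/5) = 39/10.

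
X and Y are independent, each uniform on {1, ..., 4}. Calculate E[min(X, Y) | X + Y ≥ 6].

Outcomes with X + Y ≥ 6: (2,4), (3,3), (3,4), (4,2), (4,3), (4,4), each with probability 1/16.
E[min(X, Y) | X + Y ≥ 6] = (2 + 3 + 3 + 2 + 3 + 4) / 6 = 17/6.

17/6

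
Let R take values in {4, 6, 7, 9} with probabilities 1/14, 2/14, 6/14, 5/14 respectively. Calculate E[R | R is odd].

87/11

P(R is odd) = 11/14.
Σ over the event: 7·3/7 + 9·5/14 = 87/14.
E[R | R is odd] = (87/14) / (11/14) = 87/11.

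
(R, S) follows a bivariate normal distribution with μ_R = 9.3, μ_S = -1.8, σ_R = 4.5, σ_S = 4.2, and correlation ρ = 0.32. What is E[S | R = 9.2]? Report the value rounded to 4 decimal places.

-1.8299

E[S | R=x] = μ_S + ρ(σ_S/σ_R)(x − μ_R) for jointly normal variables.
E[S | R=9.2] = -1.8 + (0.32)·(4.2/4.5)·(9.2 − (9.3)) = -1.8 + (0.29867)·(-0.1) = -1.8299.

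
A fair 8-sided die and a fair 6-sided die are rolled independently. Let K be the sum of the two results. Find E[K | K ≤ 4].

P(K ≤ 4) = 1/8.
Σ over the event: 2·1/48 + 3·1/24 + 4·1/16 = 5/12.
E[K | K ≤ 4] = (5/12) / (1/8) = 10/3.

10/3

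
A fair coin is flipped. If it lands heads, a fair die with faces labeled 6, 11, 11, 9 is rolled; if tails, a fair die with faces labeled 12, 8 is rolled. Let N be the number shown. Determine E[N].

E[N | heads] = (6+11+11+9)/4 = 37/4.
E[N | tails] = (12+8)/2 = 10.
By the law of total expectation,
E[N] = (1/2)·(37/4) + (1/2)·(10) = 77/8.

77/8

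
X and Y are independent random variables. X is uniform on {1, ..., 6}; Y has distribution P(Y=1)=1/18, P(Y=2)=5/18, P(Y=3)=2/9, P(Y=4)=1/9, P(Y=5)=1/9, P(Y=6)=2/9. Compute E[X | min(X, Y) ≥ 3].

P(min(X, Y) ≥ 3) = 4/9.
Summing X·P(x,y) over outcomes with min(X, Y) ≥ 3 gives 2.
E[X | min(X, Y) ≥ 3] = (2) / (4/9) = 9/2.

9/2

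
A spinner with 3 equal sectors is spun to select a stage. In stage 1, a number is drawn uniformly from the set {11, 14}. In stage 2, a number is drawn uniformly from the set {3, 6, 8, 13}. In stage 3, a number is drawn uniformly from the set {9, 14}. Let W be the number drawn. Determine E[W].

E[W | stage 1] = (11+14)/2 = 25/2.
E[W | stage 2] = (3+6+8+13)/4 = 15/2.
E[W | stage 3] = (9+14)/2 = 23/2.
E[W] = (1/3)·(25/2) + (1/3)·(15/2) + (1/3)·(23/2) = 21/2.

21/2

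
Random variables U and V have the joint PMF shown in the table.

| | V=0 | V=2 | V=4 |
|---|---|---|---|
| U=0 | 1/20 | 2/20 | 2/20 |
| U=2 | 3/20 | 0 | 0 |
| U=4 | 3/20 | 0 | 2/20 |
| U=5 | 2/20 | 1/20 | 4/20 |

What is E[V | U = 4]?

8/5

P(U = 4) = 1/4.
Σ V·P over the event = 0·(3/20) + 4·(2/20) = 2/5.
E[V | U = 4] = (2/5) / (1/4) = 8/5.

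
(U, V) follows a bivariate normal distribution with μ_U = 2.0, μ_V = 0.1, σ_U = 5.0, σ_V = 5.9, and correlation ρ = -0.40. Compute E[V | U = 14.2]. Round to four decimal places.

E[V | U=x] = μ_V + ρ(σ_V/σ_U)(x − μ_U) for jointly normal variables.
E[V | U=14.2] = 0.1 + (-0.40)·(5.9/5.0)·(14.2 − (2.0)) = 0.1 + (-0.472)·(12.2) = -5.6584.

-5.6584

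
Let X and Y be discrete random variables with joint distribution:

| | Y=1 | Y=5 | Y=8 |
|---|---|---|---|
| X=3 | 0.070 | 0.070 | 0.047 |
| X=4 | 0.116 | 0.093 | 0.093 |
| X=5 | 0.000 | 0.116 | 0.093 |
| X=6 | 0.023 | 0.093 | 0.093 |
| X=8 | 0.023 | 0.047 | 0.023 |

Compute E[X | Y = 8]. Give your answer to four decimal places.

P(Y = 8) = 0.349.
Σ X·P over the event = 3·(0.047) + 4·(0.093) + 5·(0.093) + 6·(0.093) + 8·(0.023) = 1.720.
E[X | Y = 8] = (1.720) / (0.349) = 4.9284.

4.9284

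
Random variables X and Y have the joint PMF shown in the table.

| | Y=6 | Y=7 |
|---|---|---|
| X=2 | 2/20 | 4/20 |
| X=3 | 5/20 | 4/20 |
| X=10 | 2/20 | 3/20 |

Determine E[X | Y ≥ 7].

P(Y ≥ 7) = 11/20.
Σ X·P over the event = 2·(4/20) + 3·(4/20) + 10·(3/20) = 5/2.
E[X | Y ≥ 7] = (5/2) / (11/20) = 50/11.

50/11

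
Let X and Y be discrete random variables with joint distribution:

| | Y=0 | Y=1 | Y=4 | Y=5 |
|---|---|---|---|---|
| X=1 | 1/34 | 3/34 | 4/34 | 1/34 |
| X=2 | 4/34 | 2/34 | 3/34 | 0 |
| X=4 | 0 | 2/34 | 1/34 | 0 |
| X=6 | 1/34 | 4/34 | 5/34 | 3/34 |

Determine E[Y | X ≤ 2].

19/9

P(X ≤ 2) = 9/17.
Σ Y·P over the event = 0·(1/34) + 1·(3/34) + 4·(4/34) + 5·(1/34) + 0·(4/34) + 1·(2/34) + 4·(3/34) = 19/17.
E[Y | X ≤ 2] = (19/17) / (9/17) = 19/9.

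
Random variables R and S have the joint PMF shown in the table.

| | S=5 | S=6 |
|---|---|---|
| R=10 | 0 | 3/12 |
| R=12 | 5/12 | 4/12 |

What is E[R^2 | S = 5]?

144

P(S = 5) = 5/12.
Summing R^2·P(R=x,S=y) over the conditioning event gives 60.
E[R^2 | S = 5] = (60) / (5/12) = 144.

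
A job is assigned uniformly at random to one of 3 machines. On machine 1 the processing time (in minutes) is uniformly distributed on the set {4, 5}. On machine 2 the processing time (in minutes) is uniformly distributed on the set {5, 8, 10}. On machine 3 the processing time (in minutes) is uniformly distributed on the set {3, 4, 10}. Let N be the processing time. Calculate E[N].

107/18

E[N | machine 1] = (4+5)/2 = 9/2.
E[N | machine 2] = (5+8+10)/3 = 23/3.
E[N | machine 3] = (3+4+10)/3 = 17/3.
E[N] = (1/3)·(9/2) + (1/3)·(23/3) + (1/3)·(17/3) = 107/18.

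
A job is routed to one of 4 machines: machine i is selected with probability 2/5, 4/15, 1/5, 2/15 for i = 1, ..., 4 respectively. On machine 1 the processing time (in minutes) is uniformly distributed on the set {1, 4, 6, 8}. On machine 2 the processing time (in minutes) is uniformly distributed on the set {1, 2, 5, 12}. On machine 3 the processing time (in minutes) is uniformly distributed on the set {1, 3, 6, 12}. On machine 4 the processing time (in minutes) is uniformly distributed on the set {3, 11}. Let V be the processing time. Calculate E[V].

E[V | machine 1] = (1+4+6+8)/4 = 19/4.
E[V | machine 2] = (1+2+5+12)/4 = 5.
E[V | machine 3] = (1+3+6+12)/4 = 11/2.
E[V | machine 4] = (3+11)/2 = 7.
By the law of total expectation,
E[V] = (2/5)·(19/4) + (4/15)·(5) + (1/5)·(11/2) + (2/15)·(7) = 79/15.

79/15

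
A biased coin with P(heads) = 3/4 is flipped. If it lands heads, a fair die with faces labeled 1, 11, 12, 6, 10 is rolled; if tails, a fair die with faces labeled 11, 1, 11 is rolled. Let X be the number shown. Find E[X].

E[X | heads] = (1+11+12+6+10)/5 = 8.
E[X | tails] = (11+1+11)/3 = 23/3.
By the law of total expectation,
E[X] = (3/4)·(8) + (1/4)·(23/3) = 95/12.

95/12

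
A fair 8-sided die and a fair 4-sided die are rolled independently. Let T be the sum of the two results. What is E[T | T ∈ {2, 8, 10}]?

P(T ∈ {2, 8, 10}) = 1/4.
Σ over the event: 2·1/32 + 8·1/8 + 10·3/32 = 2.
E[T | T ∈ {2, 8, 10}] = (2) / (1/4) = 8.

8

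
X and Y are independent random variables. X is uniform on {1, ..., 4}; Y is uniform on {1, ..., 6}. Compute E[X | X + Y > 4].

P(X + Y > 4) = 3/4.
Summing X·P(x,y) over outcomes with X + Y > 4 gives 25/12.
E[X | X + Y > 4] = (25/12) / (3/4) = 25/9.

25/9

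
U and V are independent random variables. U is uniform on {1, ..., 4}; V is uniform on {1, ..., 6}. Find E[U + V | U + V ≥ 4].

136/21

P(U + V ≥ 4) = 7/8.
Summing (U+V)·P(x,y) over outcomes with U + V ≥ 4 gives 17/3.
E[U + V | U + V ≥ 4] = (17/3) / (7/8) = 136/21.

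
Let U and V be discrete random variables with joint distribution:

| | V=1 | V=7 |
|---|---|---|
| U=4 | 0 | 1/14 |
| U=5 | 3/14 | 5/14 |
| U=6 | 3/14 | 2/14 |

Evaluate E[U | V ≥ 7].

P(V ≥ 7) = 4/7.
Summing U·P(U=x,V=y) over the conditioning event gives 41/14.
E[U | V ≥ 7] = (41/14) / (4/7) = 41/8.

41/8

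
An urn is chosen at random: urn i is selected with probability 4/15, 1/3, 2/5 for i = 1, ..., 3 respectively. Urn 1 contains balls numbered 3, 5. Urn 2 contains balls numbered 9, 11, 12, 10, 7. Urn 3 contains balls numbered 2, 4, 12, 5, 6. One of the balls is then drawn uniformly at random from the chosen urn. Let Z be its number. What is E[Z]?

E[Z | urn 1] = (3+5)/2 = 4.
E[Z | urn 2] = (9+11+12+10+7)/5 = 49/5.
E[Z | urn 3] = (2+4+12+5+6)/5 = 29/5.
E[Z] = (4/15)·(4) + (1/3)·(49/5) + (2/5)·(29/5) = 499/75.

499/75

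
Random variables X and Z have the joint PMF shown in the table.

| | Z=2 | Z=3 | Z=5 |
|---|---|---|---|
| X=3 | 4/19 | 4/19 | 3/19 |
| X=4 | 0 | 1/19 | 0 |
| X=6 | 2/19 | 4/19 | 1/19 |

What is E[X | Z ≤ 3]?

P(Z ≤ 3) = 15/19.
Σ X·P over the event = 3·(4/19) + 3·(4/19) + 4·(1/19) + 6·(2/19) + 6·(4/19) = 64/19.
E[X | Z ≤ 3] = (64/19) / (15/19) = 64/15.

64/15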